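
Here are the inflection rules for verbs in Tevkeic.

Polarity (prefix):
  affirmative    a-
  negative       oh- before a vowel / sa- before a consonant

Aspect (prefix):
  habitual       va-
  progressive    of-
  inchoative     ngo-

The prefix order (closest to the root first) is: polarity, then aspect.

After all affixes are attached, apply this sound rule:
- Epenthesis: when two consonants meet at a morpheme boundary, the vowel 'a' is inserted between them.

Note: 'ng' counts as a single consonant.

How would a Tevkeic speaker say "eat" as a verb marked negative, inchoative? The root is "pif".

ngosapif

Attach polarity negative sa- (before consonant 'p') → sapif.
Attach aspect inchoative ngo- → ngosapif.
Epenthesis: no change.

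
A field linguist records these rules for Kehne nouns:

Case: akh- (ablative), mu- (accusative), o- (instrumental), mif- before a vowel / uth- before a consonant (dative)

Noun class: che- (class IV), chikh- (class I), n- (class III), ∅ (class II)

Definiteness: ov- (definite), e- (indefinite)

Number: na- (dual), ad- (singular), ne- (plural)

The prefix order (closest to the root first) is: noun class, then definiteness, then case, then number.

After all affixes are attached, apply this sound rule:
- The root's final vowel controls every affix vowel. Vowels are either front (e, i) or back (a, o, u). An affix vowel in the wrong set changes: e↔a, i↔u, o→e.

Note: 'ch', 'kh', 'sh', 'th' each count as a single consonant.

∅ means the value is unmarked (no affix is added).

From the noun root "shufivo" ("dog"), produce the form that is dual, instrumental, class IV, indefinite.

naoachashufivo

Attach noun class class IV che- → cheshufivo.
Attach definiteness indefinite e- → echeshufivo.
Attach case instrumental o- → oecheshufivo.
Attach number dual na- → naoecheshufivo.
Apply vowel harmony: naoecheshufivo → naoachashufivo.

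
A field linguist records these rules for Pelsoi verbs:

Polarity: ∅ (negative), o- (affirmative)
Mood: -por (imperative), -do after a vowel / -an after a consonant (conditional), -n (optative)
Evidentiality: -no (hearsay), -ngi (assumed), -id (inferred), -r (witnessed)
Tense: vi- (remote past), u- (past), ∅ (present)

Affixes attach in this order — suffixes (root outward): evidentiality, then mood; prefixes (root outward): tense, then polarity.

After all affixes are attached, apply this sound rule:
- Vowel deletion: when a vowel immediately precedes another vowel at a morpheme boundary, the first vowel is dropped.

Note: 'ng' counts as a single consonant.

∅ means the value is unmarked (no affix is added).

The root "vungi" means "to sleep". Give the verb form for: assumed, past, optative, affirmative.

Attach evidentiality assumed -ngi → vungingi.
Attach tense past u- → uvungingi.
Attach polarity affirmative o- → ouvungingi.
Attach mood optative -n → ouvungingin.
Apply vowel deletion: ouvungingin → uvungingin.

uvungingin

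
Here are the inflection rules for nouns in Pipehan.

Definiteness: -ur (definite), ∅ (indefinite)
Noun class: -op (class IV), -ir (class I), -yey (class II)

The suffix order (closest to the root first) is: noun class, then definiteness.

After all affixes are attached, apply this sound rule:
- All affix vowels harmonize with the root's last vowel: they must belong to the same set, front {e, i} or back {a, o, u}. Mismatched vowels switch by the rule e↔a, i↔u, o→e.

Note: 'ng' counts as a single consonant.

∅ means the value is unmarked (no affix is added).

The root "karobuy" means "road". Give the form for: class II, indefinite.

karobuyyay

Attach noun class class II -yey → karobuyyey.
definiteness = indefinite: zero marking, form stays karobuyyey.
Apply vowel harmony: karobuyyey → karobuyyay.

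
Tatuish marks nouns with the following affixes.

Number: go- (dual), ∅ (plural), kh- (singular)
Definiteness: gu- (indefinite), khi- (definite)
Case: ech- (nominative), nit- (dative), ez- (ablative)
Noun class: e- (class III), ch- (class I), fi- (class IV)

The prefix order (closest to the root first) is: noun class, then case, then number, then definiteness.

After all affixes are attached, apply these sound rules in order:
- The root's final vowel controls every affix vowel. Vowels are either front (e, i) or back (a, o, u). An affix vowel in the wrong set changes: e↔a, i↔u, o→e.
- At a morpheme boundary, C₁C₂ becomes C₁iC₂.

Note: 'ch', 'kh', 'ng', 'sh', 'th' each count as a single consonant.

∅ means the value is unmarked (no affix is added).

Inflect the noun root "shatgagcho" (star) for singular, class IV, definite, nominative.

Attach noun class class IV fi- → fishatgagcho.
Attach case nominative ech- → echfishatgagcho.
Attach number singular kh- → khechfishatgagcho.
Attach definiteness definite khi- → khikhechfishatgagcho.
Apply vowel harmony: khikhechfishatgagcho → khukhachfushatgagcho.
Apply epenthesis: khukhachfushatgagcho → khukhachifushatgagcho.

khukhachifushatgagcho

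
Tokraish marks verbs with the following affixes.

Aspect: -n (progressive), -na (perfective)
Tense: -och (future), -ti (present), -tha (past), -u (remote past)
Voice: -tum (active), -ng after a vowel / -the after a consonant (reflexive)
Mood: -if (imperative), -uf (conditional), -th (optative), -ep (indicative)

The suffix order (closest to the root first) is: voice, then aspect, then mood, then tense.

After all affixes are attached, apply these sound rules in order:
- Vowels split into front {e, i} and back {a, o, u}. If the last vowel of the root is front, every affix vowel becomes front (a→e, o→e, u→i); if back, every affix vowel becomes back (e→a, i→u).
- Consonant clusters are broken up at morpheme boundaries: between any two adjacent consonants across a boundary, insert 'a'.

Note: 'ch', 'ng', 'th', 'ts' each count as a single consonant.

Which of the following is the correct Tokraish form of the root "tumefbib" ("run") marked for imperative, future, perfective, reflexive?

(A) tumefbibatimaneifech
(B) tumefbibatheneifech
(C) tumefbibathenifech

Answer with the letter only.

Attach voice reflexive -the (after consonant 'b') → tumefbibthe.
Attach aspect perfective -na → tumefbibthena.
Attach mood imperative -if → tumefbibthenaif.
Attach tense future -och → tumefbibthenaifoch.
Apply vowel harmony: tumefbibthenaifoch → tumefbibtheneifech.
Apply epenthesis: tumefbibtheneifech → tumefbibatheneifech.
So the correct form is tumefbibatheneifech, option (B).
(C) tumefbibathenifech is wrong: it uses progressive instead of perfective for aspect.
(A) tumefbibatimaneifech is wrong: it uses active instead of reflexive for voice.

B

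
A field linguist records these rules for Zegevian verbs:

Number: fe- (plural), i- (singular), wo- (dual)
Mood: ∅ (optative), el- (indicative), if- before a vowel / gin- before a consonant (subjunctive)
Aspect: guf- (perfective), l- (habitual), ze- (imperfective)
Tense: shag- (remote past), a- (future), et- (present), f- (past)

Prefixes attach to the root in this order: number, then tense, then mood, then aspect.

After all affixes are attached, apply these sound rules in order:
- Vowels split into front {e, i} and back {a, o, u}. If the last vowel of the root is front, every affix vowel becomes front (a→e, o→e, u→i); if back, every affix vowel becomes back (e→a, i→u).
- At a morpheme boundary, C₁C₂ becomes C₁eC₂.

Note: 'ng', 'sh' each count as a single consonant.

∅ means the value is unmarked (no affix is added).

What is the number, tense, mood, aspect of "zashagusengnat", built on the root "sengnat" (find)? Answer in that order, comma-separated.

singular, remote past, optative, imperfective

Segment: ze-shag-i-sengnat.
number: i- → singular.
tense: shag- → remote past.
mood: ∅ → optative.
aspect: ze- → imperfective.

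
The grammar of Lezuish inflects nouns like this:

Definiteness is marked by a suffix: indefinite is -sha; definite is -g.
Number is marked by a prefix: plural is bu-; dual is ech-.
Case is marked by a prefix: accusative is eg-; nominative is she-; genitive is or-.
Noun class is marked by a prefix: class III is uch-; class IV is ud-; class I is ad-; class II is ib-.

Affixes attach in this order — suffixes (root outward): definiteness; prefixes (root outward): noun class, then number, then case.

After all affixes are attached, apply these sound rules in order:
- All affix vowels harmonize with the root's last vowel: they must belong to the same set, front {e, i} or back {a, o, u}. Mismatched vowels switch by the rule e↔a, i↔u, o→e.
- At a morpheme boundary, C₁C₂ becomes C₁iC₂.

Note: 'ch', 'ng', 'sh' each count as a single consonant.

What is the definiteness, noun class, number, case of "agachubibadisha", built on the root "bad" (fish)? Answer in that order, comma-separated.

indefinite, class II, dual, accusative

Segment: eg-ech-ib-bad-sha.
definiteness: -sha → indefinite.
noun class: ib- → class II.
number: ech- → dual.
case: eg- → accusative.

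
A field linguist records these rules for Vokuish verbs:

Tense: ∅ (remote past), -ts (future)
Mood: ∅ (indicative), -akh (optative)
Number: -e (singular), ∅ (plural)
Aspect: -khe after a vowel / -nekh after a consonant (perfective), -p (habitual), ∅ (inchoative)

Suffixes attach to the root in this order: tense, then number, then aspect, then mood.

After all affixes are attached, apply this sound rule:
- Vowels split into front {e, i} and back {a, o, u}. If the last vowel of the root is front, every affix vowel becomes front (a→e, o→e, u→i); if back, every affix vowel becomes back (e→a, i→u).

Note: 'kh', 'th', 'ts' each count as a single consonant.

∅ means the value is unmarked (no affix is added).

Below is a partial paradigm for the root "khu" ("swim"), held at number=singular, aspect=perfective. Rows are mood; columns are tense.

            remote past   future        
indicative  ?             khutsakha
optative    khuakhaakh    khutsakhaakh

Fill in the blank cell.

tense = remote past: zero marking, form stays khu.
Attach number singular -e → khue.
Attach aspect perfective -khe (after vowel 'e') → khuekhe.
mood = indicative: zero marking, form stays khuekhe.
Apply vowel harmony: khuekhe → khuakha.

khuakha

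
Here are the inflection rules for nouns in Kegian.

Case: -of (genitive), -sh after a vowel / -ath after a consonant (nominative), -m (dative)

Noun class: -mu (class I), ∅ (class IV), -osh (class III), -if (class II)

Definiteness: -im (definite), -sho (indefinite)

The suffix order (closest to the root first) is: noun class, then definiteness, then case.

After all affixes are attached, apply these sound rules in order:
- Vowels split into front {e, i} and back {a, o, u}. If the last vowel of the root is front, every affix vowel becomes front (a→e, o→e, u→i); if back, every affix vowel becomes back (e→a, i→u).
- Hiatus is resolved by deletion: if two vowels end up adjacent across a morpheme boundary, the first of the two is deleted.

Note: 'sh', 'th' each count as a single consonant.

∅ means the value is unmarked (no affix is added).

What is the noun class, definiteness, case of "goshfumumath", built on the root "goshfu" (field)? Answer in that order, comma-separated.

class I, definite, nominative

Segment: goshfu-mu-im-ath.
noun class: -mu → class I.
definiteness: -im → definite.
case: -sh/ath → nominative.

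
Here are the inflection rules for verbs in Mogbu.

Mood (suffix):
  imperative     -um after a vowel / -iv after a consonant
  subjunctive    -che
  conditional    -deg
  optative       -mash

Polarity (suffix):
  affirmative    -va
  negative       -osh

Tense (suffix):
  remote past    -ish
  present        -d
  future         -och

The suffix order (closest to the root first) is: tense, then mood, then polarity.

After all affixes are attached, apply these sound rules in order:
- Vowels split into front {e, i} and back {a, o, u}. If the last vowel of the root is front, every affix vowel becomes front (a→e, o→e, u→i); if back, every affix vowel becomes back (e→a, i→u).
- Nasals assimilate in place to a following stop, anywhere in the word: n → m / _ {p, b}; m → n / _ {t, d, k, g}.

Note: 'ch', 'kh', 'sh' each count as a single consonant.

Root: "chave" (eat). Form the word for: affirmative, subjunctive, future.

chaveechcheve

Attach tense future -och → chaveoch.
Attach mood subjunctive -che → chaveochche.
Attach polarity affirmative -va → chaveochcheva.
Apply vowel harmony: chaveochcheva → chaveechcheve.
Nasal assimilation: no change.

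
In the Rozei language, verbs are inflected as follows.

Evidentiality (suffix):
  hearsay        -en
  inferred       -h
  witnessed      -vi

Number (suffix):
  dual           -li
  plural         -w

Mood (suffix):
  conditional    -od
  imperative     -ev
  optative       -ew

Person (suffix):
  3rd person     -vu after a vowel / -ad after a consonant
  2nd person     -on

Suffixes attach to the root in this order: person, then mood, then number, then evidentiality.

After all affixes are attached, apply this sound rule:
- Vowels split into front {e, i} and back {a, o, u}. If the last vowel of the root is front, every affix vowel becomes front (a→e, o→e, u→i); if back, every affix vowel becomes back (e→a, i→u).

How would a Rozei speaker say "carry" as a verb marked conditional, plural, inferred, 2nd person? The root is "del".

delenedwh

Attach person 2nd person -on → delon.
Attach mood conditional -od → delonod.
Attach number plural -w → delonodw.
Attach evidentiality inferred -h → delonodwh.
Apply vowel harmony: delonodwh → delenedwh.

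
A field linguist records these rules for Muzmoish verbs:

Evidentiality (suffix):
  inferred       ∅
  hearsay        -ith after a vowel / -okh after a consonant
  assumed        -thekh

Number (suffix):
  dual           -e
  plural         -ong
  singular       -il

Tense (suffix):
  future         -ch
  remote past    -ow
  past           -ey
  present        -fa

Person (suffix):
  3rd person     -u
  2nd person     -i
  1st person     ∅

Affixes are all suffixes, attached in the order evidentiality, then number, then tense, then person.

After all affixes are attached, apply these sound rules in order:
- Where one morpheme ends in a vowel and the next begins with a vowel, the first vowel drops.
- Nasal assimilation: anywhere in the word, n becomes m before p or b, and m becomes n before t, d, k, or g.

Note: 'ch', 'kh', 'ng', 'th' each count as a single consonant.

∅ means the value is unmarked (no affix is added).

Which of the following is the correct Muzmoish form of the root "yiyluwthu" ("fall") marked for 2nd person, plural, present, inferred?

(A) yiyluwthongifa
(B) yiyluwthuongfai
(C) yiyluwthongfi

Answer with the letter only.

C

evidentiality = inferred: zero marking, form stays yiyluwthu.
Attach number plural -ong → yiyluwthuong.
Attach tense present -fa → yiyluwthuongfa.
Attach person 2nd person -i → yiyluwthuongfai.
Apply vowel deletion: yiyluwthuongfai → yiyluwthongfi.
Nasal assimilation: no change.
So the correct form is yiyluwthongfi, option (C).
(B) yiyluwthuongfai is wrong: it fails to apply the sound rule(s).
(A) yiyluwthongifa is wrong: it has the affixes in the wrong order.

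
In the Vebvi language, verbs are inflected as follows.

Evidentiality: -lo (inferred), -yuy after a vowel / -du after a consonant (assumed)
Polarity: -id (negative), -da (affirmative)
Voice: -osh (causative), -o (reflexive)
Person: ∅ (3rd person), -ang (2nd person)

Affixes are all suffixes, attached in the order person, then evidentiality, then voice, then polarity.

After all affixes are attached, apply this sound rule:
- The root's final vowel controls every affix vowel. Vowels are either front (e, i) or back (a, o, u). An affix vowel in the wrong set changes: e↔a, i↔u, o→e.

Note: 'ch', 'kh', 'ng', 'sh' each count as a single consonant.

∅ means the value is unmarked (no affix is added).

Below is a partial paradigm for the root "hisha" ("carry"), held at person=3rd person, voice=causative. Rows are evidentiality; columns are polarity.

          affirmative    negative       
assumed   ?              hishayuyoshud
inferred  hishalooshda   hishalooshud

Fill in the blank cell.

person = 3rd person: zero marking, form stays hisha.
Attach evidentiality assumed -yuy (after vowel 'a') → hishayuy.
Attach voice causative -osh → hishayuyosh.
Attach polarity affirmative -da → hishayuyoshda.
Vowel harmony: no change.

hishayuyoshda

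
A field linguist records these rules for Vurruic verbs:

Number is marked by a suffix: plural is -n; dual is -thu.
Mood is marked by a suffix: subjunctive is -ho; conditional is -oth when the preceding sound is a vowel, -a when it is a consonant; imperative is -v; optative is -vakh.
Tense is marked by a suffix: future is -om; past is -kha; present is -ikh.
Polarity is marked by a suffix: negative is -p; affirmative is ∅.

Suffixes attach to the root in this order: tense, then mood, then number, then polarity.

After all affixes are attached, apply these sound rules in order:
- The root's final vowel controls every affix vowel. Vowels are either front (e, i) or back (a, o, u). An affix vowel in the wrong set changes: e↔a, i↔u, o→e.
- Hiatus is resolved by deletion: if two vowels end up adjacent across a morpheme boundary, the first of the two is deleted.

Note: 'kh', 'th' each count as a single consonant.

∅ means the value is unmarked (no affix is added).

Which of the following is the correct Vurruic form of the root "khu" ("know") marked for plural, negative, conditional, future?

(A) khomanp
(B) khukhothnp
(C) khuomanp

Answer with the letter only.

A

Attach tense future -om → khuom.
Attach mood conditional -a (after consonant 'm') → khuoma.
Attach number plural -n → khuoman.
Attach polarity negative -p → khuomanp.
Vowel harmony: no change.
Apply vowel deletion: khuomanp → khomanp.
So the correct form is khomanp, option (A).
(B) khukhothnp is wrong: it uses past instead of future for tense.
(C) khuomanp is wrong: it fails to apply the sound rule(s).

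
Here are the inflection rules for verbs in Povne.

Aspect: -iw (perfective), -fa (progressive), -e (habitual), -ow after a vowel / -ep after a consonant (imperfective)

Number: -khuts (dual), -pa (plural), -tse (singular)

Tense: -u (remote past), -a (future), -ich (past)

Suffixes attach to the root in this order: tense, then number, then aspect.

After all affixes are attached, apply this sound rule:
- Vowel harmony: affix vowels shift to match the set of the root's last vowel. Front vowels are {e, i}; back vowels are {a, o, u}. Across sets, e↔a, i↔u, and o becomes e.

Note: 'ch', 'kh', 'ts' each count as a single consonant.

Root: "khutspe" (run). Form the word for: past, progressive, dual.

Attach tense past -ich → khutspeich.
Attach number dual -khuts → khutspeichkhuts.
Attach aspect progressive -fa → khutspeichkhutsfa.
Apply vowel harmony: khutspeichkhutsfa → khutspeichkhitsfe.

khutspeichkhitsfe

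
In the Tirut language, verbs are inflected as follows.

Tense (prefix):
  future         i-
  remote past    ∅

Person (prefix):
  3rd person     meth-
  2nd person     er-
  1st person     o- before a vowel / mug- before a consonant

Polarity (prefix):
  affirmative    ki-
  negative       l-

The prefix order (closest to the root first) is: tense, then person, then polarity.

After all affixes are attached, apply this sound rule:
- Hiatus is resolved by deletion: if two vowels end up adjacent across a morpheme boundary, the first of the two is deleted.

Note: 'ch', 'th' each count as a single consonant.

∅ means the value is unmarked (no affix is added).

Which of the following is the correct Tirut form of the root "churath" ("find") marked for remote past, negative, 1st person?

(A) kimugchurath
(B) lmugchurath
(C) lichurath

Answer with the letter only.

tense = remote past: zero marking, form stays churath.
Attach person 1st person mug- (before consonant 'ch') → mugchurath.
Attach polarity negative l- → lmugchurath.
Vowel deletion: no change.
So the correct form is lmugchurath, option (B).
(A) kimugchurath is wrong: it uses affirmative instead of negative for polarity.
(C) lichurath is wrong: it uses future instead of remote past for tense.

B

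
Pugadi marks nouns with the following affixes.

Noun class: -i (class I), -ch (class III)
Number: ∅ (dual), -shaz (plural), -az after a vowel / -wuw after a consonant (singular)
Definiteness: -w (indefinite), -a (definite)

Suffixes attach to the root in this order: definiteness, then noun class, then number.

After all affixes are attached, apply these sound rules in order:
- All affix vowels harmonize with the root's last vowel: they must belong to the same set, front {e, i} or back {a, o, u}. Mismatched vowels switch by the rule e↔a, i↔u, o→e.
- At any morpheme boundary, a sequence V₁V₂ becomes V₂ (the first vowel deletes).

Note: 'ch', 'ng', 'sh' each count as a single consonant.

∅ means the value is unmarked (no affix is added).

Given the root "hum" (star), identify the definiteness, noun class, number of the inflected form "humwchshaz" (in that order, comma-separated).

indefinite, class III, plural

Segment: hum-w-ch-shaz.
definiteness: -w → indefinite.
noun class: -ch → class III.
number: -shaz → plural.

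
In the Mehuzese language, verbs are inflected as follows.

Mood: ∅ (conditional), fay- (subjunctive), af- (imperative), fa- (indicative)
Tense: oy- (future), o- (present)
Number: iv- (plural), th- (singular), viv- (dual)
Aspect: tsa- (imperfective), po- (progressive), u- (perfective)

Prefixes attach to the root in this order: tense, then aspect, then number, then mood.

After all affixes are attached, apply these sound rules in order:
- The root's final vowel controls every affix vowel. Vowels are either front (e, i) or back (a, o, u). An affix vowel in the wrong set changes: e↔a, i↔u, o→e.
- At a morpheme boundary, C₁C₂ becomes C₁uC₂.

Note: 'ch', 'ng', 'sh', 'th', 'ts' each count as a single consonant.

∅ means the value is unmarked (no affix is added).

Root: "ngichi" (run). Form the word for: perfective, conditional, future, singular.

Attach tense future oy- → oyngichi.
Attach aspect perfective u- → uoyngichi.
Attach number singular th- → thuoyngichi.
mood = conditional: zero marking, form stays thuoyngichi.
Apply vowel harmony: thuoyngichi → thieyngichi.
Apply epenthesis: thieyngichi → thieyungichi.

thieyungichi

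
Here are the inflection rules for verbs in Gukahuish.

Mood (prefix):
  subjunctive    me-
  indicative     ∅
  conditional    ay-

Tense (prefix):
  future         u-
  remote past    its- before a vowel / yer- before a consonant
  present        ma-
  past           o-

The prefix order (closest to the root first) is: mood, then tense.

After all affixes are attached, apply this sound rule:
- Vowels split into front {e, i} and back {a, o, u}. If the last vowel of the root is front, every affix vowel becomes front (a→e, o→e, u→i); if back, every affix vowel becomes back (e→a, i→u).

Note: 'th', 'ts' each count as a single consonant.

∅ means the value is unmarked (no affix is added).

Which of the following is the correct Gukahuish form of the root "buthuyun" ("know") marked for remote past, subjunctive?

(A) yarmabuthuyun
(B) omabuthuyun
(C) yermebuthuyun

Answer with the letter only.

A

Attach mood subjunctive me- → mebuthuyun.
Attach tense remote past yer- (before consonant 'm') → yermebuthuyun.
Apply vowel harmony: yermebuthuyun → yarmabuthuyun.
So the correct form is yarmabuthuyun, option (A).
(C) yermebuthuyun is wrong: it fails to apply the sound rule(s).
(B) omabuthuyun is wrong: it uses past instead of remote past for tense.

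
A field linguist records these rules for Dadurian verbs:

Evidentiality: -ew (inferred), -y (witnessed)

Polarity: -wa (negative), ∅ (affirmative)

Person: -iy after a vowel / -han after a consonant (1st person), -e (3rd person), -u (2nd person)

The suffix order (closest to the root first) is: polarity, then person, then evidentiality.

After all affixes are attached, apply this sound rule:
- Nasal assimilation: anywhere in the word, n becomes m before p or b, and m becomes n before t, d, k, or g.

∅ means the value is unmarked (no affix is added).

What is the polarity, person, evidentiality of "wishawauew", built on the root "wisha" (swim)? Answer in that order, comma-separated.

Segment: wisha-wa-u-ew.
polarity: -wa → negative.
person: -u → 2nd person.
evidentiality: -ew → inferred.

negative, 2nd person, inferred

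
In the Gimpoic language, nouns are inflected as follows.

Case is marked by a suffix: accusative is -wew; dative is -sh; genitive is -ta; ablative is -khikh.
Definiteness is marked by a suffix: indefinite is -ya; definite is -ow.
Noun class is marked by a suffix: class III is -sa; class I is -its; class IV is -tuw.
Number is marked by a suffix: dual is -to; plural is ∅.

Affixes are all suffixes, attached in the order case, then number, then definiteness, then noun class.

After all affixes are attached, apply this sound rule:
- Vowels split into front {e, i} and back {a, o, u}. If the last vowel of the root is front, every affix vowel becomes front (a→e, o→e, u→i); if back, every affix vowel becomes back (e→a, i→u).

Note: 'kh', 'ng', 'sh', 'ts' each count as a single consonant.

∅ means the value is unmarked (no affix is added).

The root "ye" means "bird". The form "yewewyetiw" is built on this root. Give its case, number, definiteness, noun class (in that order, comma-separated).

accusative, plural, indefinite, class IV

Segment: ye-wew-ya-tuw.
case: -wew → accusative.
number: ∅ → plural.
definiteness: -ya → indefinite.
noun class: -tuw → class IV.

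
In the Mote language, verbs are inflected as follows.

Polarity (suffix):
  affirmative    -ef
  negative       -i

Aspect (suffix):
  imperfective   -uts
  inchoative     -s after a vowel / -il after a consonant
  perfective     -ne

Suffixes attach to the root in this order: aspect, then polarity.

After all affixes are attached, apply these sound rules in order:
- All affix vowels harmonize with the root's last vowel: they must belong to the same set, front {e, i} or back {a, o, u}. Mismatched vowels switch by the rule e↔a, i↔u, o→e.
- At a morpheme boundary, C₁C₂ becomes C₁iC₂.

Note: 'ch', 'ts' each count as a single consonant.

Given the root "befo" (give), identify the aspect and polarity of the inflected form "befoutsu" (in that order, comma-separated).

imperfective, negative

Segment: befo-uts-i.
aspect: -uts → imperfective.
polarity: -i → negative.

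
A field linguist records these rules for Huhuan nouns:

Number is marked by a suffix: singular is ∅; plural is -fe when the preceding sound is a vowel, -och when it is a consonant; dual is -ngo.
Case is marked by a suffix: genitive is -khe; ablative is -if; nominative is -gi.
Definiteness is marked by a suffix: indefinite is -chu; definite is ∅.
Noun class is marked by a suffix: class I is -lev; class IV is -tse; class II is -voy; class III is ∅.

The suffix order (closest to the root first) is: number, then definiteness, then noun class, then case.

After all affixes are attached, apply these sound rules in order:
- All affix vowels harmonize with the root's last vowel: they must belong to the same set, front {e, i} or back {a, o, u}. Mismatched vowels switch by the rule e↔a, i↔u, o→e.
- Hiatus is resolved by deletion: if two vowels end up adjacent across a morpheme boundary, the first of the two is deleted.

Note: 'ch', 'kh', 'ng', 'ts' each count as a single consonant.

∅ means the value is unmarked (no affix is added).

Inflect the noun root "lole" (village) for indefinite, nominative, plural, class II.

lolefechiveygi

Attach number plural -fe (after vowel 'e') → lolefe.
Attach definiteness indefinite -chu → lolefechu.
Attach noun class class II -voy → lolefechuvoy.
Attach case nominative -gi → lolefechuvoygi.
Apply vowel harmony: lolefechuvoygi → lolefechiveygi.
Vowel deletion: no change.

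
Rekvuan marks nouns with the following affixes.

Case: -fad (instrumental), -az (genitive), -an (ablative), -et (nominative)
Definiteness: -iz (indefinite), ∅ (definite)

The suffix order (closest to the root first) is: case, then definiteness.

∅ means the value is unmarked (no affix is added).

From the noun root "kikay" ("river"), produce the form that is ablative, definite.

kikayan

Attach case ablative -an → kikayan.
definiteness = definite: zero marking, form stays kikayan.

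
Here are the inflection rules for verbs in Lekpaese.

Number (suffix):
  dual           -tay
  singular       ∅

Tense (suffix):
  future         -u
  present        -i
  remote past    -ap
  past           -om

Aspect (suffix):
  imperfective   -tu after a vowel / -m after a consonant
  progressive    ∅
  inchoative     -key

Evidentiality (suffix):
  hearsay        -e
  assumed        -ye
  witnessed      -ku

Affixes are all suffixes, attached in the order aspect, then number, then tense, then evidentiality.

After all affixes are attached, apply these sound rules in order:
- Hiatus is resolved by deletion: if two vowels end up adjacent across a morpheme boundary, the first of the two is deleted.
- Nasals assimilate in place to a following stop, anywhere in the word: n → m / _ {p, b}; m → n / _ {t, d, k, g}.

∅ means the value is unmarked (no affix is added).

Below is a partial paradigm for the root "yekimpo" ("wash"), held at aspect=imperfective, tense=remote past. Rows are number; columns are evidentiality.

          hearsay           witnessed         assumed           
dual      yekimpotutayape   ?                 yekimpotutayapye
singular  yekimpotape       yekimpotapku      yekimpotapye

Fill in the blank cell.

yekimpotutayapku

Attach aspect imperfective -tu (after vowel 'o') → yekimpotu.
Attach number dual -tay → yekimpotutay.
Attach tense remote past -ap → yekimpotutayap.
Attach evidentiality witnessed -ku → yekimpotutayapku.
Vowel deletion: no change.
Nasal assimilation: no change.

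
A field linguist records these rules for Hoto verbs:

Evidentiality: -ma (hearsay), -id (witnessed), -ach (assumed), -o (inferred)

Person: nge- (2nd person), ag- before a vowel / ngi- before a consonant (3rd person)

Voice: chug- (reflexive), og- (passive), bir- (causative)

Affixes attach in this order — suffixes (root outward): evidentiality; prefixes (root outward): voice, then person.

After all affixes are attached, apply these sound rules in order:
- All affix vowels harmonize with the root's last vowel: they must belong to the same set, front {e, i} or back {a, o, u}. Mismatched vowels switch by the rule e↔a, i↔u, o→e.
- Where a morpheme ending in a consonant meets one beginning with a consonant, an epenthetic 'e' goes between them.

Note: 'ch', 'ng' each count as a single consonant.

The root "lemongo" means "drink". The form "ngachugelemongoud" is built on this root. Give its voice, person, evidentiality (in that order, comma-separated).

reflexive, 2nd person, witnessed

Segment: nge-chug-lemongo-id.
voice: chug- → reflexive.
person: nge- → 2nd person.
evidentiality: -id → witnessed.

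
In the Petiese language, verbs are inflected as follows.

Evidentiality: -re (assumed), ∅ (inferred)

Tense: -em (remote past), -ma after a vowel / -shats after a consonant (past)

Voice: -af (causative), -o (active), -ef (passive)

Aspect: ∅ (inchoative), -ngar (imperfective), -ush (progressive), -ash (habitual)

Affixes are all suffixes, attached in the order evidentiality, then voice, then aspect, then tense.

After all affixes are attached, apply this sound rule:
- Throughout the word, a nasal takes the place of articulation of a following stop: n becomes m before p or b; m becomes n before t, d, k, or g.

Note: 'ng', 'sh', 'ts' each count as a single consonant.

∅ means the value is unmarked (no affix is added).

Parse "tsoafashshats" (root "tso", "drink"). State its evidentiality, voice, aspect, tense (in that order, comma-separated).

inferred, causative, habitual, past

Segment: tso-af-ash-shats.
evidentiality: ∅ → inferred.
voice: -af → causative.
aspect: -ash → habitual.
tense: -ma/shats → past.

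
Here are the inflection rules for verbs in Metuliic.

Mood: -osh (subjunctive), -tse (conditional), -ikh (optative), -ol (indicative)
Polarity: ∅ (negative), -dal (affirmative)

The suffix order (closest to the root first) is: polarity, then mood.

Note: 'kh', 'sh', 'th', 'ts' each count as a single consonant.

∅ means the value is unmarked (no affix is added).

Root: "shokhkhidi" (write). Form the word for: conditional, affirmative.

shokhkhididaltse

Attach polarity affirmative -dal → shokhkhididal.
Attach mood conditional -tse → shokhkhididaltse.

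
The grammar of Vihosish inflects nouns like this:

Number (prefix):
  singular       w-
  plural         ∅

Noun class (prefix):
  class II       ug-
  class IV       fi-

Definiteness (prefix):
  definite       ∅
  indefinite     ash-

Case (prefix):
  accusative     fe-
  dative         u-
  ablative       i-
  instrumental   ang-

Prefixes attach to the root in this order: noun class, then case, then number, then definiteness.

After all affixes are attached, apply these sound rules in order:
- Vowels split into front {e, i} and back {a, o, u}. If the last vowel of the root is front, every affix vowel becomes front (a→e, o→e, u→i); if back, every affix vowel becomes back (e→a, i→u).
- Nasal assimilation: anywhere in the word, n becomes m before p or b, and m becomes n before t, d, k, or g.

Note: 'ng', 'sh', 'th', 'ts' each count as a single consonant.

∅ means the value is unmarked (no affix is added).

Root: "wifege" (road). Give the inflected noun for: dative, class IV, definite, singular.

Attach noun class class IV fi- → fiwifege.
Attach case dative u- → ufiwifege.
Attach number singular w- → wufiwifege.
definiteness = definite: zero marking, form stays wufiwifege.
Apply vowel harmony: wufiwifege → wifiwifege.
Nasal assimilation: no change.

wifiwifege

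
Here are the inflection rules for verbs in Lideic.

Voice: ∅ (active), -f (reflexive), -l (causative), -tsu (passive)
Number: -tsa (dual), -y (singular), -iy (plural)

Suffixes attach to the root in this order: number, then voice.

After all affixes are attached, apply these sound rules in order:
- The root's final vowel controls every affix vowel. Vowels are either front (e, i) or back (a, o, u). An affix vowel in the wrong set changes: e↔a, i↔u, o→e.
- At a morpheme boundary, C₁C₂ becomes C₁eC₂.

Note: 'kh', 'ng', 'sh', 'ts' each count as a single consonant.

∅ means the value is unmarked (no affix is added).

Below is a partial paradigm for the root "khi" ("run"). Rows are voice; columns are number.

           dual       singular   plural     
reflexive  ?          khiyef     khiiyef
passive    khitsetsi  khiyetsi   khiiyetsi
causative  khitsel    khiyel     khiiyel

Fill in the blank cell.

Attach number dual -tsa → khitsa.
Attach voice reflexive -f → khitsaf.
Apply vowel harmony: khitsaf → khitsef.
Epenthesis: no change.

khitsef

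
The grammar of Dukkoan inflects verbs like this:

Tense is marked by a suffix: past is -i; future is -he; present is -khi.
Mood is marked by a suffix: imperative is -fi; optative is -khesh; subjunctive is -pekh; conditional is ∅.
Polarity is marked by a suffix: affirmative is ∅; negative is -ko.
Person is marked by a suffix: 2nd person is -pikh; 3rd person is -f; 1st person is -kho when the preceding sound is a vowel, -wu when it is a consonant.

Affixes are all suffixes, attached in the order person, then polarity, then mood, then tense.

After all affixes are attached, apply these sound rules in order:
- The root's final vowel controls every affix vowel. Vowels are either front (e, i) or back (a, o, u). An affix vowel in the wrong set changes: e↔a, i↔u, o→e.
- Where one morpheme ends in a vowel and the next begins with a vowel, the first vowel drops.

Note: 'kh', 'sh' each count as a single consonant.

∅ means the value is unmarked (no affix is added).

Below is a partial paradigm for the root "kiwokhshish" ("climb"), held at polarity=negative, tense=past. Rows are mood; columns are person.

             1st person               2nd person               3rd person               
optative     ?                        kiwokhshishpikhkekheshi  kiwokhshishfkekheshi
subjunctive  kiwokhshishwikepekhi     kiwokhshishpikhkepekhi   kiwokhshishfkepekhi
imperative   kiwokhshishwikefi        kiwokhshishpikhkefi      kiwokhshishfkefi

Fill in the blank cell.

kiwokhshishwikekheshi

Attach person 1st person -wu (after consonant 'sh') → kiwokhshishwu.
Attach polarity negative -ko → kiwokhshishwuko.
Attach mood optative -khesh → kiwokhshishwukokhesh.
Attach tense past -i → kiwokhshishwukokheshi.
Apply vowel harmony: kiwokhshishwukokheshi → kiwokhshishwikekheshi.
Vowel deletion: no change.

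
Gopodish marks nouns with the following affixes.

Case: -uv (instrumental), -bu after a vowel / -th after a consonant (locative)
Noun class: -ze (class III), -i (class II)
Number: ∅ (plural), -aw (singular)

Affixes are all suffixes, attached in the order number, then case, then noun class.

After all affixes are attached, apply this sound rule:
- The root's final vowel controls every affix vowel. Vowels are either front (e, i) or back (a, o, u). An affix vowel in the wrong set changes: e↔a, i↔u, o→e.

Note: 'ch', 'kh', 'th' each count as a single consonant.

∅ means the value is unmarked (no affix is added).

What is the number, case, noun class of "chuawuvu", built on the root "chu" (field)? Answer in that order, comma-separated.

Segment: chu-aw-uv-i.
number: -aw → singular.
case: -uv → instrumental.
noun class: -i → class II.

singular, instrumental, class II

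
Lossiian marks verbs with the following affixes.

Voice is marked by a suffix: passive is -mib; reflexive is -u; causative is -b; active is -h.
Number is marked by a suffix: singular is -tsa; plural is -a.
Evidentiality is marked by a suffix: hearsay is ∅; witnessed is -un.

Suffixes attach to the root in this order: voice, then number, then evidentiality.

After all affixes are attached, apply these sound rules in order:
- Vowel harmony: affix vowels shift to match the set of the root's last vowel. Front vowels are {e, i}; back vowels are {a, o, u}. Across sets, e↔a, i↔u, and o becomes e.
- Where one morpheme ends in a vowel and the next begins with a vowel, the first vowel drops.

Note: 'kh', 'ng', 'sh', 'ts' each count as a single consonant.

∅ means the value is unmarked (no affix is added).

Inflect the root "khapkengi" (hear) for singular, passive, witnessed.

khapkengimibtsin

Attach voice passive -mib → khapkengimib.
Attach number singular -tsa → khapkengimibtsa.
Attach evidentiality witnessed -un → khapkengimibtsaun.
Apply vowel harmony: khapkengimibtsaun → khapkengimibtsein.
Apply vowel deletion: khapkengimibtsein → khapkengimibtsin.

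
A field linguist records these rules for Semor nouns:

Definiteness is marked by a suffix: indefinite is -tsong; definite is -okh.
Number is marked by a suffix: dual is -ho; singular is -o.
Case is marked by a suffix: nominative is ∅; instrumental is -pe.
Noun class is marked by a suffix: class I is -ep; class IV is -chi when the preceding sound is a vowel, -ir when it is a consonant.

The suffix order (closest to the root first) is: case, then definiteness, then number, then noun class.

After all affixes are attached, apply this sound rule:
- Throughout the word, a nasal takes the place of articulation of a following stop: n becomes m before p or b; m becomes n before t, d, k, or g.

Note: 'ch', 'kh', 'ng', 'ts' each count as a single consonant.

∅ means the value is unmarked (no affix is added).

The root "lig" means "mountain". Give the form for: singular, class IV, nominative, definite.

ligokhochi

case = nominative: zero marking, form stays lig.
Attach definiteness definite -okh → ligokh.
Attach number singular -o → ligokho.
Attach noun class class IV -chi (after vowel 'o') → ligokhochi.
Nasal assimilation: no change.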